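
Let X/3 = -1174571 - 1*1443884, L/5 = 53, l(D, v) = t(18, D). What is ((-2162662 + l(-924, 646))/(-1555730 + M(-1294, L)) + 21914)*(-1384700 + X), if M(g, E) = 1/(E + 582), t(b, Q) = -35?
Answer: -266834431837171056025/1317703309 ≈ -2.0250e+11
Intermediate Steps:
l(D, v) = -35
L = 265 (L = 5*53 = 265)
M(g, E) = 1/(582 + E)
X = -7855365 (X = 3*(-1174571 - 1*1443884) = 3*(-1174571 - 1443884) = 3*(-2618455) = -7855365)
((-2162662 + l(-924, 646))/(-1555730 + M(-1294, L)) + 21914)*(-1384700 + X) = ((-2162662 - 35)/(-1555730 + 1/(582 + 265)) + 21914)*(-1384700 - 7855365) = (-2162697/(-1555730 + 1/847) + 21914)*(-9240065) = (-2162697/(-1317703309/847) + 21914)*(-9240065) = (-2162697*(-847/1317703309) + 21914)*(-9240065) = (1831804359/1317703309 + 21914)*(-9240065) = (28877982117785/1317703309)*(-9240065) = -266834431837171056025/1317703309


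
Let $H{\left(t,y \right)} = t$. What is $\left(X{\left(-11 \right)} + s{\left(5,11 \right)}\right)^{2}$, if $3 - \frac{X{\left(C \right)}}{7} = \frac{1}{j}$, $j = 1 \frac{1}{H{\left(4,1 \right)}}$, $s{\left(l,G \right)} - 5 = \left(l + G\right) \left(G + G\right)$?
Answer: $122500$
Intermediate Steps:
$s{\left(l,G \right)} = 5 + 2 G \left(G + l\right)$ ($s{\left(l,G \right)} = 5 + \left(l + G\right) \left(G + G\right) = 5 + \left(G + l\right) 2 G = 5 + 2 G \left(G + l\right)$)
$j = \frac{1}{4}$ ($j = 1 \cdot \frac{1}{4} = \frac{1}{4} \approx 0.25$)
$X{\left(C \right)} = -7$ ($X{\left(C \right)} = 21 - 7 \frac{1}{\frac{1}{4}} = 21 - 28 = -7$)
$\left(X{\left(-11 \right)} + s{\left(5,11 \right)}\right)^{2} = \left(-7 + \left(5 + 2 \cdot 11^{2} + 2 \cdot 11 \cdot 5\right)\right)^{2} = \left(-7 + \left(5 + 2 \cdot 121 + 110\right)\right)^{2} = \left(-7 + \left(5 + 242 + 110\right)\right)^{2} = \left(-7 + 357\right)^{2} = 350^{2} = 122500$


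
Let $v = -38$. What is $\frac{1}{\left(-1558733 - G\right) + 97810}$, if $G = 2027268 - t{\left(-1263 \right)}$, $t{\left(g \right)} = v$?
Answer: $- \frac{1}{3488229} \approx -2.8668 \cdot 10^{-7}$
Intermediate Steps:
$t{\left(g \right)} = -38$
$G = 2027306$ ($G = 2027268 - -38 = 2027268 + 38 = 2027306$)
$\frac{1}{\left(-1558733 - G\right) + 97810} = \frac{1}{\left(-1558733 - 2027306\right) + 97810} = \frac{1}{-3586039 + 97810} = \frac{1}{-3488229} = - \frac{1}{3488229}$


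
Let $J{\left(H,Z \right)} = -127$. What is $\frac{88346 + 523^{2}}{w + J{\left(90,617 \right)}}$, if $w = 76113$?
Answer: $\frac{361875}{75986} \approx 4.7624$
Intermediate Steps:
$\frac{88346 + 523^{2}}{w + J{\left(90,617 \right)}} = \frac{88346 + 523^{2}}{76113 - 127} = \frac{88346 + 273529}{75986} = 361875 \cdot \frac{1}{75986} = \frac{361875}{75986}$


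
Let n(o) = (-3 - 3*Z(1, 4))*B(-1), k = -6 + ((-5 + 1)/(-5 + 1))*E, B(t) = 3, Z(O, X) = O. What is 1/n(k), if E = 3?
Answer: -1/18 ≈ -0.055556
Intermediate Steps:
k = -3 (k = -6 + ((-5 + 1)/(-5 + 1))*3 = -6 - 4/(-4)*3 = -6 - 4*(-¼)*3 = -6 + 1*3 = -6 + 3 = -3)
n(o) = -18 (n(o) = (-3 - 3*1)*3 = (-3 - 3)*3 = -6*3 = -18)
1/n(k) = 1/(-18) = -1/18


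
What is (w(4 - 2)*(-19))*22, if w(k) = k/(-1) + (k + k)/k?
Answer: 0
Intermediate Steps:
w(k) = 2 - k (w(k) = k*(-1) + (2*k)/k = -k + 2 = 2 - k)
(w(4 - 2)*(-19))*22 = ((2 - (4 - 2))*(-19))*22 = ((2 - 1*2)*(-19))*22 = ((2 - 2)*(-19))*22 = (0*(-19))*22 = 0*22 = 0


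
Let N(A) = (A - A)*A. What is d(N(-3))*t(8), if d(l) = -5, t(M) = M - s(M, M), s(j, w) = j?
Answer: 0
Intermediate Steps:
t(M) = 0 (t(M) = M - M = 0)
N(A) = 0 (N(A) = 0*A = 0)
d(N(-3))*t(8) = -5*0 = 0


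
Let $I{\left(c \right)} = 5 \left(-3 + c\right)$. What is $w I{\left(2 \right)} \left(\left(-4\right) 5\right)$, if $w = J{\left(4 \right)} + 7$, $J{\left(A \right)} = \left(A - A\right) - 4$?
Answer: $300$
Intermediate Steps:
$J{\left(A \right)} = -4$ ($J{\left(A \right)} = 0 - 4 = -4$)
$I{\left(c \right)} = -15 + 5 c$
$w = 3$ ($w = -4 + 7 = 3$)
$w I{\left(2 \right)} \left(\left(-4\right) 5\right) = 3 \left(-15 + 5 \cdot 2\right) \left(\left(-4\right) 5\right) = 3 \left(-15 + 10\right) \left(-20\right) = 3 \left(-5\right) \left(-20\right) = \left(-15\right) \left(-20\right) = 300$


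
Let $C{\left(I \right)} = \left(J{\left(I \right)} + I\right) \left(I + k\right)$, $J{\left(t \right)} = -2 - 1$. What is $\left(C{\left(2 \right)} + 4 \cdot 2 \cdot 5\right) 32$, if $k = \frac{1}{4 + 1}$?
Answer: $\frac{6048}{5} \approx 1209.6$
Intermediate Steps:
$k = \frac{1}{5} \approx 0.2$
$J{\left(t \right)} = -3$ ($J{\left(t \right)} = -2 - 1 = -3$)
$C{\left(I \right)} = \left(-3 + I\right) \left(\frac{1}{5} + I\right)$ ($C{\left(I \right)} = \left(-3 + I\right) \left(I + \frac{1}{5}\right) = \left(-3 + I\right) \left(\frac{1}{5} + I\right)$)
$\left(C{\left(2 \right)} + 4 \cdot 2 \cdot 5\right) 32 = \left(\left(- \frac{3}{5} + 2^{2} - \frac{28}{5}\right) + 4 \cdot 2 \cdot 5\right) 32 = \left(\left(- \frac{3}{5} + 4 - \frac{28}{5}\right) + 8 \cdot 5\right) 32 = \left(- \frac{11}{5} + 40\right) 32 = \frac{189}{5} \cdot 32 = \frac{6048}{5}$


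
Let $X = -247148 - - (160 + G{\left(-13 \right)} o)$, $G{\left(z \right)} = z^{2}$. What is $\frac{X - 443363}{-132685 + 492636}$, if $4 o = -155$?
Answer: $- \frac{2787599}{1439804} \approx -1.9361$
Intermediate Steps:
$o = - \frac{155}{4}$ ($o = \frac{1}{4} \left(-155\right) = - \frac{155}{4} \approx -38.75$)
$X = - \frac{1014147}{4}$ ($X = -247148 - - (160 + \left(-13\right)^{2} \left(- \frac{155}{4}\right)) = -247148 - - (160 + 169 \left(- \frac{155}{4}\right)) = -247148 - - (160 - \frac{26195}{4}) = -247148 - \left(-1\right) \left(- \frac{25555}{4}\right) = -247148 - \frac{25555}{4} = - \frac{1014147}{4} \approx -2.5354 \cdot 10^{5}$)
$\frac{X - 443363}{-132685 + 492636} = \frac{- \frac{1014147}{4} - 443363}{-132685 + 492636} = - \frac{2787599}{4 \cdot 359951} = \left(- \frac{2787599}{4}\right) \frac{1}{359951} = - \frac{2787599}{1439804}$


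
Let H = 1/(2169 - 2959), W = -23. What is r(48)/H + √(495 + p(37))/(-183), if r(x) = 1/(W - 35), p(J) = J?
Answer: 395/29 - 2*√133/183 ≈ 13.495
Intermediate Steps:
r(x) = -1/58 (r(x) = 1/(-23 - 35) = 1/(-58) = -1/58)
H = -1/790 (H = 1/(-790) = -1/790 ≈ -0.0012658)
r(48)/H + √(495 + p(37))/(-183) = -1/(58*(-1/790)) + √(495 + 37)/(-183) = -1/58*(-790) + √532*(-1/183) = 395/29 + (2*√133)*(-1/183) = 395/29 - 2*√133/183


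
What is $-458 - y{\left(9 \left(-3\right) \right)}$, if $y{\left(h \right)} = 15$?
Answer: $-473$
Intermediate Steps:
$-458 - y{\left(9 \left(-3\right) \right)} = -458 - 15 = -473$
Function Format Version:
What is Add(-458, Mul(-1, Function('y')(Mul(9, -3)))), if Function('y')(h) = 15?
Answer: -473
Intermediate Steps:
Add(-458, Mul(-1, Function('y')(Mul(9, -3)))) = Add(-458, Mul(-1, 15)) = Add(-458, -15) = -473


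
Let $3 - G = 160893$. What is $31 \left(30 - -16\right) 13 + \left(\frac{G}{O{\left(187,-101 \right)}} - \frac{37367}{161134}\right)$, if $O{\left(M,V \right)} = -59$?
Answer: $\frac{202161668035}{9506906} \approx 21265.0$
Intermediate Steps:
$G = -160890$ ($G = 3 - 160893 = -160890$)
$31 \left(30 - -16\right) 13 + \left(\frac{G}{O{\left(187,-101 \right)}} - \frac{37367}{161134}\right) = 31 \left(30 - -16\right) 13 - \left(- \frac{160890}{59} + \frac{37367}{161134}\right) = 31 \left(30 + 16\right) 13 - - \frac{25922644607}{9506906} = 31 \cdot 46 \cdot 13 + \left(\frac{160890}{59} - \frac{37367}{161134}\right) = 1426 \cdot 13 + \frac{25922644607}{9506906} = 18538 + \frac{25922644607}{9506906} = \frac{202161668035}{9506906}$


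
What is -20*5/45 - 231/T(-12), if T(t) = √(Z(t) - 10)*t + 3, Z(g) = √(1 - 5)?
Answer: (-713 + 80*√2*√(-5 + I))/(9*(1 - 4*√2*√(-5 + I))) ≈ -2.099 - 6.055*I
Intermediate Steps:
Z(g) = 2*I (Z(g) = √(-4) = 2*I)
T(t) = 3 + t*√(-10 + 2*I) (T(t) = √(2*I - 10)*t + 3 = √(-10 + 2*I)*t + 3 = t*√(-10 + 2*I) + 3 = 3 + t*√(-10 + 2*I))
-20*5/45 - 231/T(-12) = -20*5/45 - 231/(3 - 12*√(-10 + 2*I)) = -100*1/45 - 231/(3 - 12*√(-10 + 2*I)) = -20/9 - 231/(3 - 12*√(-10 + 2*I))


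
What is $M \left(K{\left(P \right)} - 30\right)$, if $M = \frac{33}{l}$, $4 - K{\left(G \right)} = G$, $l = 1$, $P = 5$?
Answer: $-1023$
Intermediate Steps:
$K{\left(G \right)} = 4 - G$
$M = 33$ ($M = \frac{33}{1} = 33 \cdot 1 = 33$)
$M \left(K{\left(P \right)} - 30\right) = 33 \left(\left(4 - 5\right) - 30\right) = 33 \left(-1 - 30\right) = 33 \left(-31\right) = -1023$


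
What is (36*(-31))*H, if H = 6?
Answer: -6696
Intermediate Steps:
(36*(-31))*H = (36*(-31))*6 = -1116*6 = -6696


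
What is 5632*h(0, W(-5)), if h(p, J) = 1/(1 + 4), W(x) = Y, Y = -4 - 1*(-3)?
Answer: 5632/5 ≈ 1126.4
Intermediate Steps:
Y = -1 (Y = -4 + 3 = -1)
W(x) = -1
h(p, J) = ⅕ (h(p, J) = 1/5 = ⅕)
5632*h(0, W(-5)) = 5632*(⅕) = 5632/5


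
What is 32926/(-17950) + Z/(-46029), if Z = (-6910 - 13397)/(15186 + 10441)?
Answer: -924729933924/504132238925 ≈ -1.8343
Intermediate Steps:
Z = -2901/3661 (Z = -20307/25627 = -20307*1/25627 = -2901/3661 ≈ -0.79241)
32926/(-17950) + Z/(-46029) = 32926/(-17950) - 2901/3661/(-46029) = 32926*(-1/17950) - 2901/3661*(-1/46029) = -16463/8975 + 967/56170723 = -924729933924/504132238925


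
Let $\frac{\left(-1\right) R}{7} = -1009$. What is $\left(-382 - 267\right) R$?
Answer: $-4583887$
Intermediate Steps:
$R = 7063$ ($R = \left(-7\right) \left(-1009\right) = 7063$)
$\left(-382 - 267\right) R = \left(-382 - 267\right) 7063 = \left(-649\right) 7063 = -4583887$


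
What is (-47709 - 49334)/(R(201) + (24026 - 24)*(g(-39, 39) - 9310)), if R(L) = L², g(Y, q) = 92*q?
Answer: 97043/137299043 ≈ 0.00070680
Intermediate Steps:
(-47709 - 49334)/(R(201) + (24026 - 24)*(g(-39, 39) - 9310)) = (-47709 - 49334)/(201² + (24026 - 24)*(92*39 - 9310)) = -97043/(40401 + 24002*(3588 - 9310)) = -97043/(40401 + 24002*(-5722)) = -97043/(40401 - 137339444) = -97043/(-137299043) = -97043*(-1/137299043) = 97043/137299043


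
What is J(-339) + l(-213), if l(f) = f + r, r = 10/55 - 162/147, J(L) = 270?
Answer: 30227/539 ≈ 56.080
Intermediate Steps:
r = -496/539 (r = 10*(1/55) - 162*1/147 = 2/11 - 54/49 = -496/539 ≈ -0.92022)
l(f) = -496/539 + f (l(f) = f - 496/539 = -496/539 + f)
J(-339) + l(-213) = 270 + (-496/539 - 213) = 270 - 115303/539 = 30227/539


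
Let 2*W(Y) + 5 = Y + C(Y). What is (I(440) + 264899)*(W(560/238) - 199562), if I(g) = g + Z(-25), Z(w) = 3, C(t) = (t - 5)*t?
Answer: -15303520380071/289 ≈ -5.2953e+10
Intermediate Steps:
C(t) = t*(-5 + t) (C(t) = (-5 + t)*t = t*(-5 + t))
W(Y) = -5/2 + Y/2 + Y*(-5 + Y)/2 (W(Y) = -5/2 + (Y + Y*(-5 + Y))/2 = -5/2 + (Y/2 + Y*(-5 + Y)/2) = -5/2 + Y/2 + Y*(-5 + Y)/2)
I(g) = 3 + g (I(g) = g + 3 = 3 + g)
(I(440) + 264899)*(W(560/238) - 199562) = ((3 + 440) + 264899)*((-5/2 + (560/238)/2 + (560/238)*(-5 + 560/238)/2) - 199562) = (443 + 264899)*((-5/2 + (560*(1/238))/2 + (560*(1/238))*(-5 + 560*(1/238))/2) - 199562) = 265342*((-5/2 + (1/2)*(40/17) + (1/2)*(40/17)*(-5 + 40/17)) - 199562) = 265342*((-5/2 + 20/17 + (1/2)*(40/17)*(-45/17)) - 199562) = 265342*((-5/2 + 20/17 - 900/289) - 199562) = 265342*(-2565/578 - 199562) = 265342*(-115349401/578) = -15303520380071/289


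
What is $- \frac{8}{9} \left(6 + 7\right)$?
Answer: $- \frac{104}{9} \approx -11.556$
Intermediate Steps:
$- \frac{8}{9} \left(6 + 7\right) = \left(-8\right) \frac{1}{9} \cdot 13 = \left(- \frac{8}{9}\right) 13 = - \frac{104}{9}$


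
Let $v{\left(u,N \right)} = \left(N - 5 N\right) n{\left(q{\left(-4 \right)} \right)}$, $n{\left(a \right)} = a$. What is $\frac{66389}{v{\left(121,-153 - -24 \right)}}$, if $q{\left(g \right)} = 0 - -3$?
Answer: $\frac{66389}{1548} \approx 42.887$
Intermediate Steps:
$q{\left(g \right)} = 3$ ($q{\left(g \right)} = 0 + 3 = 3$)
$v{\left(u,N \right)} = - 12 N$ ($v{\left(u,N \right)} = \left(N - 5 N\right) 3 = - 4 N 3 = - 12 N$)
$\frac{66389}{v{\left(121,-153 - -24 \right)}} = \frac{66389}{\left(-12\right) \left(-153 - -24\right)} = \frac{66389}{\left(-12\right) \left(-153 + 24\right)} = \frac{66389}{\left(-12\right) \left(-129\right)} = \frac{66389}{1548}$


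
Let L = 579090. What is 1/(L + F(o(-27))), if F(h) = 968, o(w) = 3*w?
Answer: 1/580058 ≈ 1.7240e-6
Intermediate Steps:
1/(L + F(o(-27))) = 1/(579090 + 968) = 1/580058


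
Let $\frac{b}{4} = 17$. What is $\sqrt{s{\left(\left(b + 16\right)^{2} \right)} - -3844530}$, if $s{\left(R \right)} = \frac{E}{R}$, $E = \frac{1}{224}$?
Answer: $\frac{\sqrt{85070283540494}}{4704} \approx 1960.7$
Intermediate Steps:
$b = 68$ ($b = 4 \cdot 17 = 68$)
$E = \frac{1}{224} \approx 0.0044643$
$s{\left(R \right)} = \frac{1}{224 R}$
$\sqrt{s{\left(\left(b + 16\right)^{2} \right)} - -3844530} = \sqrt{\frac{1}{224 \left(68 + 16\right)^{2}} - -3844530} = \sqrt{\frac{1}{224 \cdot 84^{2}} + 3844530} = \sqrt{\frac{1}{224 \cdot 7056} + 3844530} = \sqrt{\frac{1}{224} \cdot \frac{1}{7056} + 3844530} = \sqrt{\frac{1}{1580544} + 3844530} = \sqrt{\frac{6076448824321}{1580544}} = \frac{\sqrt{85070283540494}}{4704}$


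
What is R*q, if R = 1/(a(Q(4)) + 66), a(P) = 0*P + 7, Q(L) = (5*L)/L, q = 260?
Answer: 260/73 ≈ 3.5616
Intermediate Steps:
Q(L) = 5
a(P) = 7 (a(P) = 0 + 7 = 7)
R = 1/73 (R = 1/(7 + 66) = 1/73 ≈ 0.013699)
R*q = (1/73)*260 = 260/73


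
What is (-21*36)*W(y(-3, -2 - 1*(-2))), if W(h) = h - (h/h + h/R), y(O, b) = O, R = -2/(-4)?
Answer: -1512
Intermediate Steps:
R = 1/2 (R = -2*(-1/4) = 1/2 ≈ 0.50000)
W(h) = -1 - h (W(h) = h - (h/h + h/(1/2)) = h - (1 + h*2) = h - (1 + 2*h) = h + (-1 - 2*h) = -1 - h)
(-21*36)*W(y(-3, -2 - 1*(-2))) = (-21*36)*(-1 - 1*(-3)) = -756*(-1 + 3) = -756*2 = -1512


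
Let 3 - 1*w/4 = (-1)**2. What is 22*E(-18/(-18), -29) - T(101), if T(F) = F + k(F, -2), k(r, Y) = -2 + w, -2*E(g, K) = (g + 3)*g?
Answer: -151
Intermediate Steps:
w = 8 (w = 12 - 4*(-1)**2 = 12 - 4*1 = 12 - 4 = 8)
E(g, K) = -g*(3 + g)/2 (E(g, K) = -(g + 3)*g/2 = -(3 + g)*g/2 = -g*(3 + g)/2)
k(r, Y) = 6 (k(r, Y) = -2 + 8 = 6)
T(F) = 6 + F (T(F) = F + 6 = 6 + F)
22*E(-18/(-18), -29) - T(101) = 22*(-(-18/(-18))*(3 - 18/(-18))/2) - (6 + 101) = 22*(-(-18*(-1/18))*(3 - 18*(-1/18))/2) - 1*107 = 22*(-1/2*1*(3 + 1)) - 107 = 22*(-1/2*1*4) - 107 = 22*(-2) - 107 = -44 - 107 = -151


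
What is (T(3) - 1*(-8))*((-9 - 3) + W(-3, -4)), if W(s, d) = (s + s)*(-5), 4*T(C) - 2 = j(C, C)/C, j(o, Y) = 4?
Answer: 159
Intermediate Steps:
T(C) = 1/2 + 1/C (T(C) = 1/2 + (4/C)/4 = 1/2 + 1/C)
W(s, d) = -10*s (W(s, d) = (2*s)*(-5) = -10*s)
(T(3) - 1*(-8))*((-9 - 3) + W(-3, -4)) = ((1/2)*(2 + 3)/3 - 1*(-8))*((-9 - 3) - 10*(-3)) = ((1/2)*(1/3)*5 + 8)*(-12 + 30) = (5/6 + 8)*18 = (53/6)*18 = 159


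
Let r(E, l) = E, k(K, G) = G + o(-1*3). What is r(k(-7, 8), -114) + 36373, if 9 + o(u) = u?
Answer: 36369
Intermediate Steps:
o(u) = -9 + u
k(K, G) = -12 + G (k(K, G) = G + (-9 - 1*3) = G + (-9 - 3) = G - 12 = -12 + G)
r(k(-7, 8), -114) + 36373 = (-12 + 8) + 36373 = -4 + 36373 = 36369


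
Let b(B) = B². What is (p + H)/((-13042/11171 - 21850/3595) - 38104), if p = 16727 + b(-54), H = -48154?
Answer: 228998897939/306107579164 ≈ 0.74810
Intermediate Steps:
p = 19643 (p = 16727 + (-54)² = 16727 + 2916 = 19643)
(p + H)/((-13042/11171 - 21850/3595) - 38104) = (19643 - 48154)/((-13042/11171 - 21850/3595) - 38104) = -28511/((-13042*1/11171 - 21850*1/3595) - 38104) = -28511/((-13042/11171 - 4370/719) - 38104) = -28511/(-58194468/8031949 - 38104) = -28511/(-306107579164/8031949) = -28511*(-8031949/306107579164) = 228998897939/306107579164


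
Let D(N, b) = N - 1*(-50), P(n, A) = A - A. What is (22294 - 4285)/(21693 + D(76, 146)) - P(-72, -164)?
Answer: 6003/7273 ≈ 0.82538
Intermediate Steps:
P(n, A) = 0
D(N, b) = 50 + N (D(N, b) = N + 50 = 50 + N)
(22294 - 4285)/(21693 + D(76, 146)) - P(-72, -164) = (22294 - 4285)/(21693 + (50 + 76)) - 1*0 = 18009/(21693 + 126) + 0 = 18009/21819 + 0 = 18009*(1/21819) + 0 = 6003/7273 + 0 = 6003/7273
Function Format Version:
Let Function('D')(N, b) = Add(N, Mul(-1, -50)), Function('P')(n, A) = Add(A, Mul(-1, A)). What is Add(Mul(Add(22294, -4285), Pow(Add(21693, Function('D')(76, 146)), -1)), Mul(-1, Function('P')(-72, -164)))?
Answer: Rational(6003, 7273) ≈ 0.82538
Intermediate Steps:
Function('P')(n, A) = 0
Function('D')(N, b) = Add(50, N) (Function('D')(N, b) = Add(N, 50) = Add(50, N))
Add(Mul(Add(22294, -4285), Pow(Add(21693, Function('D')(76, 146)), -1)), Mul(-1, Function('P')(-72, -164))) = Add(Mul(Add(22294, -4285), Pow(Add(21693, Add(50, 76)), -1)), Mul(-1, 0)) = Add(Mul(18009, Pow(Add(21693, 126), -1)), 0) = Add(Mul(18009, Pow(21819, -1)), 0) = Add(Mul(18009, Rational(1, 21819)), 0) = Add(Rational(6003, 7273), 0) = Rational(6003, 7273)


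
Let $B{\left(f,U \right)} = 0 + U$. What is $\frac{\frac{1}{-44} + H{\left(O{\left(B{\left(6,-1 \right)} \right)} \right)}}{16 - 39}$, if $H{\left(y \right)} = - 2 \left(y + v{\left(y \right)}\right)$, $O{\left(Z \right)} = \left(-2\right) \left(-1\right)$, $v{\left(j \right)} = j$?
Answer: $\frac{353}{1012} \approx 0.34881$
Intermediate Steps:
$B{\left(f,U \right)} = U$
$O{\left(Z \right)} = 2$
$H{\left(y \right)} = - 4 y$ ($H{\left(y \right)} = - 2 \left(y + y\right) = - 2 \cdot 2 y = - 4 y$)
$\frac{\frac{1}{-44} + H{\left(O{\left(B{\left(6,-1 \right)} \right)} \right)}}{16 - 39} = \frac{\frac{1}{-44} - 8}{16 - 39} = \frac{- \frac{1}{44} - 8}{-23} = \left(- \frac{1}{23}\right) \left(- \frac{353}{44}\right) = \frac{353}{1012}$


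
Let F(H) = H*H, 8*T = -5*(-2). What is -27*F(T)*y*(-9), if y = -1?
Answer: -6075/16 ≈ -379.69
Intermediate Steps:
T = 5/4 (T = (-5*(-2))/8 = (⅛)*10 = 5/4 ≈ 1.2500)
F(H) = H²
-27*F(T)*y*(-9) = -27*(5/4)²*(-1)*(-9) = -675*(-1)/16*(-9) = -27*(-25/16)*(-9) = (675/16)*(-9) = -6075/16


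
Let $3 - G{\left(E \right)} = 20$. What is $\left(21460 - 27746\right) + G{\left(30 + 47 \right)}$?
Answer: $-6303$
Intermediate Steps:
$G{\left(E \right)} = -17$ ($G{\left(E \right)} = 3 - 20 = -17$)
$\left(21460 - 27746\right) + G{\left(30 + 47 \right)} = \left(21460 - 27746\right) - 17 = -6286 - 17 = -6303$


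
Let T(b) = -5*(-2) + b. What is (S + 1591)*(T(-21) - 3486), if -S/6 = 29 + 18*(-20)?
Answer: -12508769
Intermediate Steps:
S = 1986 (S = -6*(29 + 18*(-20)) = -6*(29 - 360) = -6*(-331) = 1986)
T(b) = 10 + b
(S + 1591)*(T(-21) - 3486) = (1986 + 1591)*((10 - 21) - 3486) = 3577*(-11 - 3486) = 3577*(-3497) = -12508769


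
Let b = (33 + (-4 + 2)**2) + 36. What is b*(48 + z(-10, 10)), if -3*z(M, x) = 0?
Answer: 3504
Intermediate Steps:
z(M, x) = 0 (z(M, x) = -1/3*0 = 0)
b = 73 (b = (33 + (-2)**2) + 36 = (33 + 4) + 36 = 37 + 36 = 73)
b*(48 + z(-10, 10)) = 73*(48 + 0) = 73*48 = 3504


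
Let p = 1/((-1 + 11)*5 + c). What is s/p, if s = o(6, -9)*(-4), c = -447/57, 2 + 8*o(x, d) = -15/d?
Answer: 267/38 ≈ 7.0263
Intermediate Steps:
o(x, d) = -¼ - 15/(8*d) (o(x, d) = -¼ + (-15/d)/8 = -¼ - 15/(8*d))
c = -149/19 (c = -447*1/57 = -149/19 ≈ -7.8421)
s = ⅙ (s = ((⅛)*(-15 - 2*(-9))/(-9))*(-4) = ((⅛)*(-⅑)*(-15 + 18))*(-4) = ((⅛)*(-⅑)*3)*(-4) = -1/24*(-4) = ⅙ ≈ 0.16667)
p = 19/801 (p = 1/((-1 + 11)*5 - 149/19) = 1/(10*5 - 149/19) = 1/(50 - 149/19) = 1/(801/19) = 19/801 ≈ 0.023720)
s/p = 1/(6*(19/801)) = (⅙)*(801/19) = 267/38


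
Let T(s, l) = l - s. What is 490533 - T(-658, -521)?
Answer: 490396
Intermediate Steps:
490533 - T(-658, -521) = 490533 - (-521 - 1*(-658)) = 490533 - (-521 + 658) = 490533 - 1*137 = 490533 - 137 = 490396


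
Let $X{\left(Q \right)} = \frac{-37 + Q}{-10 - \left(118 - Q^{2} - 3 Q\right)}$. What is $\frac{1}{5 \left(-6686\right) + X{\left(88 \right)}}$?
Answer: $- \frac{7880}{263428349} \approx -2.9913 \cdot 10^{-5}$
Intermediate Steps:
$X{\left(Q \right)} = \frac{-37 + Q}{-128 + Q^{2} + 3 Q}$ ($X{\left(Q \right)} = \frac{-37 + Q}{-10 + \left(-118 + Q^{2} + 3 Q\right)} = \frac{-37 + Q}{-128 + Q^{2} + 3 Q}$)
$\frac{1}{5 \left(-6686\right) + X{\left(88 \right)}} = \frac{1}{5 \left(-6686\right) + \frac{-37 + 88}{-128 + 88^{2} + 3 \cdot 88}} = \frac{1}{-33430 + \frac{1}{-128 + 7744 + 264} \cdot 51} = \frac{1}{-33430 + \frac{1}{7880} \cdot 51} = \frac{1}{-33430 + \frac{51}{7880}} = \frac{1}{- \frac{263428349}{7880}} = - \frac{7880}{263428349}$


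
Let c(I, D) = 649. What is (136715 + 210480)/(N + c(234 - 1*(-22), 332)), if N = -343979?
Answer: -69439/68666 ≈ -1.0113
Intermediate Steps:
(136715 + 210480)/(N + c(234 - 1*(-22), 332)) = (136715 + 210480)/(-343979 + 649) = 347195/(-343330) = 347195*(-1/343330) = -69439/68666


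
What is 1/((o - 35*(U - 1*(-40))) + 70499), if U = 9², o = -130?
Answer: 1/66134 ≈ 1.5121e-5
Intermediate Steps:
U = 81
1/((o - 35*(U - 1*(-40))) + 70499) = 1/((-130 - 35*(81 - 1*(-40))) + 70499) = 1/((-130 - 35*(81 + 40)) + 70499) = 1/((-130 - 35*121) + 70499) = 1/((-130 - 4235) + 70499) = 1/(-4365 + 70499) = 1/66134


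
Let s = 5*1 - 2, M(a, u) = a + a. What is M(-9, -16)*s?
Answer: -54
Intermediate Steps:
M(a, u) = 2*a
s = 3 (s = 5 - 2 = 3)
M(-9, -16)*s = (2*(-9))*3 = -18*3 = -54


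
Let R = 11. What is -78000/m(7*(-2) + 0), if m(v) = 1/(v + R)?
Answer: 234000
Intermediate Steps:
m(v) = 1/(11 + v) (m(v) = 1/(v + 11) = 1/(11 + v))
-78000/m(7*(-2) + 0) = -(858000 + 546000*(-2)) = -78000/(1/(11 + (-14 + 0))) = -78000/(1/(11 - 14)) = -78000/(1/(-3)) = -78000/(-1/3) = -78000*(-3) = 234000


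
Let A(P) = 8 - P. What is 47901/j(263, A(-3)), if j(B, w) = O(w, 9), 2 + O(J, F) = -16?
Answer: -15967/6 ≈ -2661.2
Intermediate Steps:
O(J, F) = -18 (O(J, F) = -2 - 16 = -18)
j(B, w) = -18
47901/j(263, A(-3)) = 47901/(-18) = 47901*(-1/18) = -15967/6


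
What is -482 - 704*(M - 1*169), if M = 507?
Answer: -238434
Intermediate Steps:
-482 - 704*(M - 1*169) = -482 - 704*(507 - 1*169) = -482 - 704*(507 - 169) = -482 - 704*338 = -482 - 237952 = -238434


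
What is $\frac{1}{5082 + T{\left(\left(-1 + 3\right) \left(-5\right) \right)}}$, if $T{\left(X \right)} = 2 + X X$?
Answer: $\frac{1}{5184} \approx 0.0001929$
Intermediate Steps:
$T{\left(X \right)} = 2 + X^{2}$
$\frac{1}{5082 + T{\left(\left(-1 + 3\right) \left(-5\right) \right)}} = \frac{1}{5082 + \left(2 + \left(\left(-1 + 3\right) \left(-5\right)\right)^{2}\right)} = \frac{1}{5082 + \left(2 + \left(2 \left(-5\right)\right)^{2}\right)} = \frac{1}{5082 + \left(2 + \left(-10\right)^{2}\right)} = \frac{1}{5082 + \left(2 + 100\right)} = \frac{1}{5082 + 102} = \frac{1}{5184}$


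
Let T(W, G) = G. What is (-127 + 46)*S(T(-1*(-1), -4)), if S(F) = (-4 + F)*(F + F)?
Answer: -5184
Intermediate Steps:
S(F) = 2*F*(-4 + F) (S(F) = (-4 + F)*(2*F) = 2*F*(-4 + F))
(-127 + 46)*S(T(-1*(-1), -4)) = (-127 + 46)*(2*(-4)*(-4 - 4)) = -162*(-4)*(-8) = -81*64 = -5184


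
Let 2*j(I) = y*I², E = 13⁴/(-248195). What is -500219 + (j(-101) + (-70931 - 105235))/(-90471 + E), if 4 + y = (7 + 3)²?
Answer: -5616117269217952/11227239203 ≈ -5.0022e+5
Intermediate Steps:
y = 96 (y = -4 + (7 + 3)² = -4 + 10² = -4 + 100 = 96)
E = -28561/248195 (E = 28561*(-1/248195) = -28561/248195 ≈ -0.11507)
j(I) = 48*I² (j(I) = (96*I²)/2 = 48*I²)
-500219 + (j(-101) + (-70931 - 105235))/(-90471 + E) = -500219 + (48*(-101)² + (-70931 - 105235))/(-90471 - 28561/248195) = -500219 + (48*10201 - 176166)/(-22454478406/248195) = -500219 + (489648 - 176166)*(-248195/22454478406) = -500219 + 313482*(-248195/22454478406) = -500219 - 38902332495/11227239203 = -5616117269217952/11227239203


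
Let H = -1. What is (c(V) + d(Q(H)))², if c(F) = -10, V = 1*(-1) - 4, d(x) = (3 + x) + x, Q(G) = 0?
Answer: 49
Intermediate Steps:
d(x) = 3 + 2*x
V = -5 (V = -1 - 4 = -5)
(c(V) + d(Q(H)))² = (-10 + (3 + 2*0))² = (-10 + (3 + 0))² = (-10 + 3)² = (-7)² = 49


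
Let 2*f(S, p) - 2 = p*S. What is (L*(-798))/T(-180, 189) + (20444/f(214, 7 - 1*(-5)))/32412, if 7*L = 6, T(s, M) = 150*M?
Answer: -25841311/1093297275 ≈ -0.023636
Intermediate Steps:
f(S, p) = 1 + S*p/2 (f(S, p) = 1 + (p*S)/2 = 1 + (S*p)/2 = 1 + S*p/2)
L = 6/7 (L = (1/7)*6 = 6/7 ≈ 0.85714)
(L*(-798))/T(-180, 189) + (20444/f(214, 7 - 1*(-5)))/32412 = ((6/7)*(-798))/((150*189)) + (20444/(1 + (1/2)*214*(7 - 1*(-5))))/32412 = -684/28350 + (20444/(1 + (1/2)*214*(7 + 5)))*(1/32412) = -684*1/28350 + (20444/(1 + (1/2)*214*12))*(1/32412) = -38/1575 + (20444/(1 + 1284))*(1/32412) = -38/1575 + (20444/1285)*(1/32412) = -38/1575 + 5111/10412355 = -25841311/1093297275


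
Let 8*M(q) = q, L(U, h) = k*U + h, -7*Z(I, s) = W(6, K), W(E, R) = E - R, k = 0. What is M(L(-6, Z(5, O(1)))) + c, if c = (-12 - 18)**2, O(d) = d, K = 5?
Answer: 50399/56 ≈ 899.98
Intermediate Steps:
Z(I, s) = -1/7 (Z(I, s) = -(6 - 1*5)/7 = -(6 - 5)/7 = -1/7*1 = -1/7)
L(U, h) = h (L(U, h) = 0*U + h = 0 + h = h)
M(q) = q/8
c = 900 (c = (-30)**2 = 900)
M(L(-6, Z(5, O(1)))) + c = (1/8)*(-1/7) + 900 = -1/56 + 900 = 50399/56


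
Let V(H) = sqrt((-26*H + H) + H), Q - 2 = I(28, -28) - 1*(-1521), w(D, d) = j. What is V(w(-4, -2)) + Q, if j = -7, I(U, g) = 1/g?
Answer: 42643/28 + 2*sqrt(42) ≈ 1535.9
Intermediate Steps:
w(D, d) = -7
Q = 42643/28 (Q = 2 + (1/(-28) - 1*(-1521)) = 2 + (-1/28 + 1521) = 2 + 42587/28 = 42643/28 ≈ 1523.0)
V(H) = 2*sqrt(6)*sqrt(-H) (V(H) = sqrt(-25*H + H) = sqrt(-24*H) = 2*sqrt(6)*sqrt(-H))
V(w(-4, -2)) + Q = 2*sqrt(6)*sqrt(-1*(-7)) + 42643/28 = 2*sqrt(6)*sqrt(7) + 42643/28 = 2*sqrt(42) + 42643/28 = 42643/28 + 2*sqrt(42)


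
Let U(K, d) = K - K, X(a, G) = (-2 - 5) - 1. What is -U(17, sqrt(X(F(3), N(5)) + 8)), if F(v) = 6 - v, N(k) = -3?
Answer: 0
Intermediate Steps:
X(a, G) = -8 (X(a, G) = -7 - 1 = -8)
U(K, d) = 0
-U(17, sqrt(X(F(3), N(5)) + 8)) = -1*0 = 0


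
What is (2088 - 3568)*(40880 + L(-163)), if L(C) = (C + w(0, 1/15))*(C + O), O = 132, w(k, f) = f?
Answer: -203933344/3 ≈ -6.7978e+7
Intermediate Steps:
L(C) = (132 + C)*(1/15 + C) (L(C) = (C + 1/15)*(C + 132) = (C + 1/15)*(132 + C) = (1/15 + C)*(132 + C) = (132 + C)*(1/15 + C))
(2088 - 3568)*(40880 + L(-163)) = (2088 - 3568)*(40880 + (44/5 + (-163)² + (1981/15)*(-163))) = -1480*(40880 + (44/5 + 26569 - 322903/15)) = -1480*(40880 + 75764/15) = -1480*688964/15 = -203933344/3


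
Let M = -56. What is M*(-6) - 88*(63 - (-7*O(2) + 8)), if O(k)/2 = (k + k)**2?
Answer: -24216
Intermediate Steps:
O(k) = 8*k**2 (O(k) = 2*(k + k)**2 = 2*(2*k)**2 = 2*(4*k**2) = 8*k**2)
M*(-6) - 88*(63 - (-7*O(2) + 8)) = -56*(-6) - 88*(63 - (-56*2**2 + 8)) = 336 - 88*(63 - (-56*4 + 8)) = 336 - 88*(63 - (-7*32 + 8)) = 336 - 88*(63 - (-224 + 8)) = 336 - 88*(63 - 1*(-216)) = 336 - 88*(63 + 216) = 336 - 88*279 = 336 - 24552 = -24216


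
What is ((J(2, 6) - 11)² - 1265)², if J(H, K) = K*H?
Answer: 1597696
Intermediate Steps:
J(H, K) = H*K
((J(2, 6) - 11)² - 1265)² = ((2*6 - 11)² - 1265)² = ((12 - 11)² - 1265)² = (1² - 1265)² = (1 - 1265)² = (-1264)² = 1597696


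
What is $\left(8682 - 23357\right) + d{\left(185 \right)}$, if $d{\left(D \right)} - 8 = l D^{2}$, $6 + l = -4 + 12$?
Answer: $53783$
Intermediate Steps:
$l = 2$ ($l = -6 + \left(-4 + 12\right) = -6 + 8 = 2$)
$d{\left(D \right)} = 8 + 2 D^{2}$
$\left(8682 - 23357\right) + d{\left(185 \right)} = \left(8682 - 23357\right) + \left(8 + 2 \cdot 185^{2}\right) = -14675 + \left(8 + 2 \cdot 34225\right) = -14675 + \left(8 + 68450\right) = -14675 + 68458 = 53783$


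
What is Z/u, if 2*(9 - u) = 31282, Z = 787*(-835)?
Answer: 657145/15632 ≈ 42.038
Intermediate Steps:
Z = -657145
u = -15632 (u = 9 - ½*31282 = 9 - 15641 = -15632)
Z/u = -657145/(-15632) = -657145*(-1/15632) = 657145/15632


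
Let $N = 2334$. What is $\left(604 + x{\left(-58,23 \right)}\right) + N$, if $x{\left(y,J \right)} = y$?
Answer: $2880$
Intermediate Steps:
$\left(604 + x{\left(-58,23 \right)}\right) + N = \left(604 - 58\right) + 2334 = 546 + 2334 = 2880$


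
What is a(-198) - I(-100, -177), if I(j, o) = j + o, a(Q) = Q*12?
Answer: -2099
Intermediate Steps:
a(Q) = 12*Q
a(-198) - I(-100, -177) = 12*(-198) - (-100 - 177) = -2376 - 1*(-277) = -2376 + 277 = -2099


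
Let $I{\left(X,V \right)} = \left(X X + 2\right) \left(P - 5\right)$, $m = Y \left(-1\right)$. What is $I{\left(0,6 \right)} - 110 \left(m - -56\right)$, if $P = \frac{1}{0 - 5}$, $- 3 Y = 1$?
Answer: $- \frac{93106}{15} \approx -6207.1$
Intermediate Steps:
$Y = - \frac{1}{3}$ ($Y = \left(- \frac{1}{3}\right) 1 = - \frac{1}{3} \approx -0.33333$)
$m = \frac{1}{3}$ ($m = \left(- \frac{1}{3}\right) \left(-1\right) = \frac{1}{3} \approx 0.33333$)
$P = - \frac{1}{5}$ ($P = \frac{1}{-5} = - \frac{1}{5} \approx -0.2$)
$I{\left(X,V \right)} = - \frac{52}{5} - \frac{26 X^{2}}{5}$ ($I{\left(X,V \right)} = \left(X X + 2\right) \left(- \frac{1}{5} - 5\right) = \left(X^{2} + 2\right) \left(- \frac{26}{5}\right) = \left(2 + X^{2}\right) \left(- \frac{26}{5}\right) = - \frac{52}{5} - \frac{26 X^{2}}{5}$)
$I{\left(0,6 \right)} - 110 \left(m - -56\right) = \left(- \frac{52}{5} - \frac{26 \cdot 0^{2}}{5}\right) - 110 \left(\frac{1}{3} - -56\right) = \left(- \frac{52}{5} - 0\right) - 110 \left(\frac{1}{3} + 56\right) = \left(- \frac{52}{5} + 0\right) - \frac{18590}{3} = - \frac{52}{5} - \frac{18590}{3} = - \frac{93106}{15}$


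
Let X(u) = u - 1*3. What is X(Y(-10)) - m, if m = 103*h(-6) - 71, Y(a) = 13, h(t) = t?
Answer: 699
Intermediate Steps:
X(u) = -3 + u (X(u) = u - 3 = -3 + u)
m = -689 (m = 103*(-6) - 71 = -618 - 71 = -689)
X(Y(-10)) - m = (-3 + 13) - 1*(-689) = 10 + 689 = 699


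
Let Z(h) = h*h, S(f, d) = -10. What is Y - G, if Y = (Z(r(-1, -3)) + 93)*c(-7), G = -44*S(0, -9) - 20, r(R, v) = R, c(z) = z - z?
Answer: -420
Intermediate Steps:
c(z) = 0
Z(h) = h**2
G = 420 (G = -44*(-10) - 20 = 440 - 20 = 420)
Y = 0 (Y = ((-1)**2 + 93)*0 = (1 + 93)*0 = 94*0 = 0)
Y - G = 0 - 1*420 = 0 - 420 = -420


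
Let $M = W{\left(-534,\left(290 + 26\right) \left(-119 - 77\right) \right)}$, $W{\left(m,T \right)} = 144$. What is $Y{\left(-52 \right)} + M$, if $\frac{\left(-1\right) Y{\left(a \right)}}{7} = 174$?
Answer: $-1074$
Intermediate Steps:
$Y{\left(a \right)} = -1218$ ($Y{\left(a \right)} = \left(-7\right) 174 = -1218$)
$M = 144$
$Y{\left(-52 \right)} + M = -1218 + 144 = -1074$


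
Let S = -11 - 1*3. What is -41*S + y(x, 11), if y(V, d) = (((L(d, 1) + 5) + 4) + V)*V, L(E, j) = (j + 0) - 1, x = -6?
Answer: 556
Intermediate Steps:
L(E, j) = -1 + j (L(E, j) = j - 1 = -1 + j)
S = -14 (S = -11 - 3 = -14)
y(V, d) = V*(9 + V) (y(V, d) = ((((-1 + 1) + 5) + 4) + V)*V = (((0 + 5) + 4) + V)*V = ((5 + 4) + V)*V = (9 + V)*V = V*(9 + V))
-41*S + y(x, 11) = -41*(-14) - 6*(9 - 6) = 574 - 6*3 = 574 - 18 = 556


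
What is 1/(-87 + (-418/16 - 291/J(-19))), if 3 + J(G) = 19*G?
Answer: -728/81773 ≈ -0.0089027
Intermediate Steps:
J(G) = -3 + 19*G
1/(-87 + (-418/16 - 291/J(-19))) = 1/(-87 + (-418/16 - 291/(-3 + 19*(-19)))) = 1/(-87 + (-418*1/16 - 291/(-3 - 361))) = 1/(-87 + (-209/8 - 291/(-364))) = 1/(-87 + (-209/8 - 291*(-1/364))) = 1/(-87 + (-209/8 + 291/364)) = 1/(-87 - 18437/728) = 1/(-81773/728) = -728/81773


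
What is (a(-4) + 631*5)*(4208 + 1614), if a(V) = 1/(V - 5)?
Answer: 165309868/9 ≈ 1.8368e+7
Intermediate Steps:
a(V) = 1/(-5 + V)
(a(-4) + 631*5)*(4208 + 1614) = (1/(-5 - 4) + 631*5)*(4208 + 1614) = (1/(-9) + 3155)*5822 = (-⅑ + 3155)*5822 = (28394/9)*5822 = 165309868/9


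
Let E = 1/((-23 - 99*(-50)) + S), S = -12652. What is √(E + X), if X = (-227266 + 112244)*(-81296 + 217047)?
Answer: I*√37271847441802359/1545 ≈ 1.2496e+5*I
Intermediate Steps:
X = -15614351522 (X = -115022*135751 = -15614351522)
E = -1/7725 (E = 1/((-23 - 99*(-50)) - 12652) = 1/((-23 + 4950) - 12652) = 1/(4927 - 12652) = 1/(-7725) = -1/7725 ≈ -0.00012945)
√(E + X) = √(-1/7725 - 15614351522) = √(-120620865507451/7725) = I*√37271847441802359/1545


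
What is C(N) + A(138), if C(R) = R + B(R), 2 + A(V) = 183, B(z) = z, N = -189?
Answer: -197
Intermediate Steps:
A(V) = 181 (A(V) = -2 + 183 = 181)
C(R) = 2*R (C(R) = R + R = 2*R)
C(N) + A(138) = 2*(-189) + 181 = -378 + 181 = -197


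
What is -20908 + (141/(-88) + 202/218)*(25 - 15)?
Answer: -100307173/4796 ≈ -20915.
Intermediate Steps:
-20908 + (141/(-88) + 202/218)*(25 - 15) = -20908 + (141*(-1/88) + 202*(1/218))*10 = -20908 + (-141/88 + 101/109)*10 = -20908 - 6481/9592*10 = -20908 - 32405/4796 = -100307173/4796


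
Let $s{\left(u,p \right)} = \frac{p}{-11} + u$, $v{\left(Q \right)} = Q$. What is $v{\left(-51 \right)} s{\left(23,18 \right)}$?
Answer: $- \frac{11985}{11} \approx -1089.5$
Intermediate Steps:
$s{\left(u,p \right)} = u - \frac{p}{11}$ ($s{\left(u,p \right)} = - \frac{p}{11} + u = u - \frac{p}{11}$)
$v{\left(-51 \right)} s{\left(23,18 \right)} = - 51 \left(23 - \frac{18}{11}\right) = \left(-51\right) \frac{235}{11} = - \frac{11985}{11}$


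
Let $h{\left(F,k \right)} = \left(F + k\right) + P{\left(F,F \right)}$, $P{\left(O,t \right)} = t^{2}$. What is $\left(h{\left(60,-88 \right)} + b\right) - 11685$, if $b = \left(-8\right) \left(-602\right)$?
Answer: $-3297$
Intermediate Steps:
$h{\left(F,k \right)} = F + k + F^{2}$ ($h{\left(F,k \right)} = \left(F + k\right) + F^{2} = F + k + F^{2}$)
$b = 4816$
$\left(h{\left(60,-88 \right)} + b\right) - 11685 = \left(\left(60 - 88 + 60^{2}\right) + 4816\right) - 11685 = \left(\left(60 - 88 + 3600\right) + 4816\right) - 11685 = \left(3572 + 4816\right) - 11685 = 8388 - 11685 = -3297$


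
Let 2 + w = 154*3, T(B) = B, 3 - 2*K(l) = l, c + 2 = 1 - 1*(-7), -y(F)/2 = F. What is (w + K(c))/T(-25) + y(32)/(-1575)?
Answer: -57643/3150 ≈ -18.299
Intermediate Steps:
y(F) = -2*F
c = 6 (c = -2 + (1 - 1*(-7)) = -2 + (1 + 7) = -2 + 8 = 6)
K(l) = 3/2 - l/2
w = 460 (w = -2 + 154*3 = -2 + 462 = 460)
(w + K(c))/T(-25) + y(32)/(-1575) = (460 + (3/2 - 1/2*6))/(-25) - 2*32/(-1575) = (460 + (3/2 - 3))*(-1/25) - 64*(-1/1575) = (460 - 3/2)*(-1/25) + 64/1575 = (917/2)*(-1/25) + 64/1575 = -917/50 + 64/1575 = -57643/3150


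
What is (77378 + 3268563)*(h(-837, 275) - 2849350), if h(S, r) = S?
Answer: -9536557540967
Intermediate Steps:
(77378 + 3268563)*(h(-837, 275) - 2849350) = (77378 + 3268563)*(-837 - 2849350) = 3345941*(-2850187) = -9536557540967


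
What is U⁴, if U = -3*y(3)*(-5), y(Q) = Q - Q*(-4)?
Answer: 2562890625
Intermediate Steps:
y(Q) = 5*Q (y(Q) = Q - (-4)*Q = Q + 4*Q = 5*Q)
U = 225 (U = -15*3*(-5) = -3*15*(-5) = -45*(-5) = 225)
U⁴ = 225⁴ = 2562890625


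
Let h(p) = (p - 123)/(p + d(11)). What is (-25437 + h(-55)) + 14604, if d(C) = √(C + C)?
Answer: -2956519/273 + 178*√22/3003 ≈ -10829.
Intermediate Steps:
d(C) = √2*√C (d(C) = √(2*C) = √2*√C)
h(p) = (-123 + p)/(p + √22) (h(p) = (p - 123)/(p + √2*√11) = (-123 + p)/(p + √22))
(-25437 + h(-55)) + 14604 = (-25437 + (-123 - 55)/(-55 + √22)) + 14604 = (-25437 - 178/(-55 + √22)) + 14604 = -10833 - 178/(-55 + √22)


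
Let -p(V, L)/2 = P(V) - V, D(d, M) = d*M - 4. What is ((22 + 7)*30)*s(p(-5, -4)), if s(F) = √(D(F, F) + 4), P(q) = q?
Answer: 0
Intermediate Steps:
D(d, M) = -4 + M*d (D(d, M) = M*d - 4 = -4 + M*d)
p(V, L) = 0 (p(V, L) = -2*(V - V) = -2*0 = 0)
s(F) = √(F²) (s(F) = √((-4 + F*F) + 4) = √((-4 + F²) + 4) = √(F²))
((22 + 7)*30)*s(p(-5, -4)) = ((22 + 7)*30)*√(0²) = (29*30)*√0 = 870*0 = 0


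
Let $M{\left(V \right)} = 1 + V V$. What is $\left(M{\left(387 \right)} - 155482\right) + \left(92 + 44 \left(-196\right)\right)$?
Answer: $-14244$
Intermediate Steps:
$M{\left(V \right)} = 1 + V^{2}$
$\left(M{\left(387 \right)} - 155482\right) + \left(92 + 44 \left(-196\right)\right) = \left(\left(1 + 387^{2}\right) - 155482\right) + \left(92 + 44 \left(-196\right)\right) = \left(\left(1 + 149769\right) - 155482\right) + \left(92 - 8624\right) = \left(149770 - 155482\right) - 8532 = -5712 - 8532 = -14244$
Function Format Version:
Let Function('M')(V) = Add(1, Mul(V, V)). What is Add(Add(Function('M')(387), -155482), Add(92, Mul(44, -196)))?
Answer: -14244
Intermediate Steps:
Function('M')(V) = Add(1, Pow(V, 2))
Add(Add(Function('M')(387), -155482), Add(92, Mul(44, -196))) = Add(Add(Add(1, Pow(387, 2)), -155482), Add(92, Mul(44, -196))) = Add(Add(Add(1, 149769), -155482), Add(92, -8624)) = Add(Add(149770, -155482), -8532) = Add(-5712, -8532) = -14244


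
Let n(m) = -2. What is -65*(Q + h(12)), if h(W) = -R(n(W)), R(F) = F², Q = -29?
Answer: 2145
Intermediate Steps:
h(W) = -4 (h(W) = -1*(-2)² = -1*4 = -4)
-65*(Q + h(12)) = -65*(-29 - 4) = -65*(-33) = 2145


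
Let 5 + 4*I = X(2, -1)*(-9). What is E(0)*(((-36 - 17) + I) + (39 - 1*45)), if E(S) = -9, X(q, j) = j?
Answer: 522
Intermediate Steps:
I = 1 (I = -5/4 + (-1*(-9))/4 = -5/4 + (¼)*9 = -5/4 + 9/4 = 1)
E(0)*(((-36 - 17) + I) + (39 - 1*45)) = -9*(((-36 - 17) + 1) + (39 - 1*45)) = -9*((-53 + 1) + (39 - 45)) = -9*(-52 - 6) = -9*(-58) = 522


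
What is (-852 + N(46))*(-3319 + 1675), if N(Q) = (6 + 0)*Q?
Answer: 946944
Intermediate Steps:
N(Q) = 6*Q
(-852 + N(46))*(-3319 + 1675) = (-852 + 6*46)*(-3319 + 1675) = (-852 + 276)*(-1644) = -576*(-1644) = 946944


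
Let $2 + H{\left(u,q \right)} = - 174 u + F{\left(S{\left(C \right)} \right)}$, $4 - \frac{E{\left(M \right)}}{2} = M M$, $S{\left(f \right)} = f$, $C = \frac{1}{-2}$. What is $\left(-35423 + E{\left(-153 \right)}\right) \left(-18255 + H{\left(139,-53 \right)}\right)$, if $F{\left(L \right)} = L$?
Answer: $\frac{6980512671}{2} \approx 3.4903 \cdot 10^{9}$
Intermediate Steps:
$C = - \frac{1}{2} \approx -0.5$
$E{\left(M \right)} = 8 - 2 M^{2}$ ($E{\left(M \right)} = 8 - 2 M M = 8 - 2 M^{2}$)
$H{\left(u,q \right)} = - \frac{5}{2} - 174 u$ ($H{\left(u,q \right)} = -2 - \left(\frac{1}{2} + 174 u\right) = - \frac{5}{2} - 174 u$)
$\left(-35423 + E{\left(-153 \right)}\right) \left(-18255 + H{\left(139,-53 \right)}\right) = \left(-35423 + \left(8 - 2 \left(-153\right)^{2}\right)\right) \left(-18255 - \frac{48377}{2}\right) = \left(-35423 + \left(8 - 46818\right)\right) \left(-18255 - \frac{48377}{2}\right) = \left(-35423 - 46810\right) \left(- \frac{84887}{2}\right) = \left(-82233\right) \left(- \frac{84887}{2}\right) = \frac{6980512671}{2}$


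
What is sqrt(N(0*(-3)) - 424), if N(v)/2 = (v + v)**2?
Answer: 2*I*sqrt(106) ≈ 20.591*I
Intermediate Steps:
N(v) = 8*v**2 (N(v) = 2*(v + v)**2 = 2*(2*v)**2 = 2*(4*v**2) = 8*v**2)
sqrt(N(0*(-3)) - 424) = sqrt(8*(0*(-3))**2 - 424) = sqrt(8*0**2 - 424) = sqrt(8*0 - 424) = sqrt(0 - 424) = sqrt(-424) = 2*I*sqrt(106)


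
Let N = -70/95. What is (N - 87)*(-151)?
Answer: 251717/19 ≈ 13248.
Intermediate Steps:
N = -14/19 (N = -70*1/95 = -14/19 ≈ -0.73684)
(N - 87)*(-151) = (-14/19 - 87)*(-151) = -1667/19*(-151) = 251717/19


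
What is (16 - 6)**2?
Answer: 100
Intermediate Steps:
(16 - 6)**2 = 10**2 = 100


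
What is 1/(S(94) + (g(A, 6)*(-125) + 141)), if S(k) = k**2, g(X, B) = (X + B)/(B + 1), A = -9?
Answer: 7/63214 ≈ 0.00011073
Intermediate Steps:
g(X, B) = (B + X)/(1 + B)
1/(S(94) + (g(A, 6)*(-125) + 141)) = 1/(94**2 + (((6 - 9)/(1 + 6))*(-125) + 141)) = 1/(8836 + ((-3/7)*(-125) + 141)) = 1/(8836 + (((1/7)*(-3))*(-125) + 141)) = 1/(8836 + (-3/7*(-125) + 141)) = 1/(8836 + (375/7 + 141)) = 1/(8836 + 1362/7) = 1/(63214/7) = 7/63214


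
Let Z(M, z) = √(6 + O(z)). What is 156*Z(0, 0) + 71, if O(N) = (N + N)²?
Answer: 71 + 156*√6 ≈ 453.12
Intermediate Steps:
O(N) = 4*N² (O(N) = (2*N)² = 4*N²)
Z(M, z) = √(6 + 4*z²)
156*Z(0, 0) + 71 = 156*√(6 + 4*0²) + 71 = 156*√(6 + 4*0) + 71 = 156*√(6 + 0) + 71 = 156*√6 + 71 = 71 + 156*√6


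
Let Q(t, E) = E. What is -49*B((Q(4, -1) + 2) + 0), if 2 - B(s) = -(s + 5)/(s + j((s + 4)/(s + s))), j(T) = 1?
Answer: -245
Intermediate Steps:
B(s) = 2 + (5 + s)/(1 + s) (B(s) = 2 - (-1)*(s + 5)/(s + 1) = 2 - (-1)*(5 + s)/(1 + s) = 2 + (5 + s)/(1 + s))
-49*B((Q(4, -1) + 2) + 0) = -49*(7 + 3*((-1 + 2) + 0))/(1 + ((-1 + 2) + 0)) = -49*(7 + 3*(1 + 0))/(1 + (1 + 0)) = -49*(7 + 3*1)/(1 + 1) = -49*(7 + 3)/2 = -49*10/2 = -49*5 = -245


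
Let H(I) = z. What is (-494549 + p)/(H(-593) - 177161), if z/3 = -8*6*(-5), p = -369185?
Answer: 863734/176441 ≈ 4.8953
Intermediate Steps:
z = 720 (z = 3*(-8*6*(-5)) = 3*(-48*(-5)) = 3*240 = 720)
H(I) = 720
(-494549 + p)/(H(-593) - 177161) = (-494549 - 369185)/(720 - 177161) = -863734/(-176441) = -863734*(-1/176441) = 863734/176441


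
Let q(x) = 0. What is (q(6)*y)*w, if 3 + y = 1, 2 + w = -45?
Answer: 0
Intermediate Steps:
w = -47 (w = -2 - 45 = -47)
y = -2 (y = -3 + 1 = -2)
(q(6)*y)*w = (0*(-2))*(-47) = 0*(-47) = 0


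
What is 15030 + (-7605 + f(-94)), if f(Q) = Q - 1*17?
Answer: 7314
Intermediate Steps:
f(Q) = -17 + Q (f(Q) = Q - 17 = -17 + Q)
15030 + (-7605 + f(-94)) = 15030 + (-7605 + (-17 - 94)) = 15030 + (-7605 - 111) = 15030 - 7716 = 7314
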